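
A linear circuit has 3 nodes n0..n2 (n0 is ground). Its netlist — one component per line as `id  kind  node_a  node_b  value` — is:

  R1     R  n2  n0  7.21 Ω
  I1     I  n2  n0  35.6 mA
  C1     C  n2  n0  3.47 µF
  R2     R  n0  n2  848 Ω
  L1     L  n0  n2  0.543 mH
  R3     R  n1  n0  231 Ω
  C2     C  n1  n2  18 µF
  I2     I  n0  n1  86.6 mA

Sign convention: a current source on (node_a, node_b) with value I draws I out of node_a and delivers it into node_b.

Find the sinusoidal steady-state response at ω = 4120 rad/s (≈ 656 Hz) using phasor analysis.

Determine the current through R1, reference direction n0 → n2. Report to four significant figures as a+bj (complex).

Element admittances at ω=4120 rad/s:
  Y(R1) = 0.1387+0.000j S between n2,n0
  I1: injects 0.0356 A into n0 (from n2)
  Y(C1) = 0.000+0.01430j S between n2,n0
  Y(R2) = 0.001179+0.000j S between n0,n2
  Y(L1) = 0.000-0.4470j S between n0,n2
  Y(R3) = 0.004329+0.000j S between n1,n0
  Y(C2) = 0.000+0.07416j S between n1,n2
  I2: injects 0.0866 A into n1 (from n0)
Assemble and solve the 2×2 MNA system:
  V(n1)=0.08621-1.054j  V(n2)=0.02470+0.1090j

-0.003426-0.01512j A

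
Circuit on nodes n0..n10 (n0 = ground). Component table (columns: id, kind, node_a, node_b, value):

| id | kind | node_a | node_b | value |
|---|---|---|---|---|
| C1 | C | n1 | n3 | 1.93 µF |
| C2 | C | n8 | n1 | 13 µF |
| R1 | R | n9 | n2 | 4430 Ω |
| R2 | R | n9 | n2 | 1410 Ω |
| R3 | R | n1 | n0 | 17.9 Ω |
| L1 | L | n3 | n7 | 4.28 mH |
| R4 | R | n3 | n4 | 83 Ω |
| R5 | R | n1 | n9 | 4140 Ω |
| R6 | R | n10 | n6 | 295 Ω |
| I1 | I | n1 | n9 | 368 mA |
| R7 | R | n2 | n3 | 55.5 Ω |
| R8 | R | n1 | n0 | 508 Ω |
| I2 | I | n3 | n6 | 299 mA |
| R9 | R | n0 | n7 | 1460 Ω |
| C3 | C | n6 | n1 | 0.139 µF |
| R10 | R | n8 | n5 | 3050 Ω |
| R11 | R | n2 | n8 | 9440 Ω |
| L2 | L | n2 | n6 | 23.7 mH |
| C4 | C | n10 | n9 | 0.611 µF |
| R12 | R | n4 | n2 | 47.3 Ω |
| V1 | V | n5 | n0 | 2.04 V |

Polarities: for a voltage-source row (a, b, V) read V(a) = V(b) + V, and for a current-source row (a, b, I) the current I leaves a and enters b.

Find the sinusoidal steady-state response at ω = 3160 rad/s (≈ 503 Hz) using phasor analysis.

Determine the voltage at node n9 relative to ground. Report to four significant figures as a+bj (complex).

MNA unknowns: 10 node voltages V₁..V_10 plus 1 source current (V1)
C1: Y=0.000+0.006099j on G[1,3]
C2: Y=0.000+0.04108j on G[8,1]
R1: Y=0.0002257+0.000j on G[9,2]
R2: Y=0.0007092+0.000j on G[9,2]
R3: Y=0.05587+0.000j on G[1,0]
L1: Y=0.000-0.07394j on G[3,7]
R4: Y=0.01205+0.000j on G[3,4]
R5: Y=0.0002415+0.000j on G[1,9]
R6: Y=0.003390+0.000j on G[10,6]
I1: z[1]−=0.368, z[9]+=0.368
R7: Y=0.01802+0.000j on G[2,3]
R8: Y=0.001969+0.000j on G[1,0]
I2: z[3]−=0.299, z[6]+=0.299
R9: Y=0.0006849+0.000j on G[0,7]
C3: Y=0.000+0.0004392j on G[6,1]
R10: Y=0.0003279+0.000j on G[8,5]
R11: Y=0.0001059+0.000j on G[2,8]
L2: Y=0.000-0.01335j on G[2,6]
C4: Y=0.000+0.001931j on G[10,9]
R12: Y=0.02114+0.000j on G[4,2]
V1: row V5−V0=2.04, i_V1 at 5,0
solve → V1=-0.08753+0.6115j, V2=33.26-51.04j, V3=8.955-51.80j, V4=24.44-51.32j, V5=2.040+0.000j, V6=28.12-11.44j, V7=8.474-51.88j, V8=-0.2245+0.5071j, V9=139.4-109.3j, V10=97.46+12.46j
aux → i_V1=-0.0007425+0.0001663j

139.4-109.3j V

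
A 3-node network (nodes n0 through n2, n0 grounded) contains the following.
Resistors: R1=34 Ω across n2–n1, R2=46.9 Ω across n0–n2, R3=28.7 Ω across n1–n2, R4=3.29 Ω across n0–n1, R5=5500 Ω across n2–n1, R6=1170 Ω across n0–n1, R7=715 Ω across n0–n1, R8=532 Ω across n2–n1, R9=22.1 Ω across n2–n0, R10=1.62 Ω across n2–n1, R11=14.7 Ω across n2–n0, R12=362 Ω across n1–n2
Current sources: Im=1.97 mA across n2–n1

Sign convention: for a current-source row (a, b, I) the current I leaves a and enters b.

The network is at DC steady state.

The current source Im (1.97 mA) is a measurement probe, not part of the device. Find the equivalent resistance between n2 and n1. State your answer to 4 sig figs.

R_eq = 1.282 Ω

Apply KCL at each of the 2 non-ground nodes and solve the resulting linear system.
Node n1: branches {R1, R3, R4, R5, R6, R7, R8, R10, R12, Im} → V_1 = 0.0007713
Node n2: branches {R1, R2, R3, R5, R8, R9, R10, R11, R12, Im} → V_2 = -0.001755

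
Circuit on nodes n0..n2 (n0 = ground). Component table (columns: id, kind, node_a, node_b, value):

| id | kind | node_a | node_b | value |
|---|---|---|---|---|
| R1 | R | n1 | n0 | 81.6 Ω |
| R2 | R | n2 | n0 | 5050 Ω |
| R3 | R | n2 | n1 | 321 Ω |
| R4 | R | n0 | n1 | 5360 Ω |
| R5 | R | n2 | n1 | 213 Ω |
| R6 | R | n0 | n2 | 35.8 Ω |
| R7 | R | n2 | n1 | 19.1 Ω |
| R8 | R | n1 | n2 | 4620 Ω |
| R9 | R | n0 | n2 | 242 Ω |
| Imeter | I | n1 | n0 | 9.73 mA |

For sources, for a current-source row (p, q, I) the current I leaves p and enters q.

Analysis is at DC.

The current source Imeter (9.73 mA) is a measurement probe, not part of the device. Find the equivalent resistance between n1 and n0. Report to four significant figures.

MNA unknowns: 2 node voltages V₁..V_2
R1: Y=0.01225 on G[1,0]
R2: Y=0.0001980 on G[2,0]
R3: Y=0.003115 on G[2,1]
R4: Y=0.0001866 on G[0,1]
R5: Y=0.004695 on G[2,1]
R6: Y=0.02793 on G[0,2]
R7: Y=0.05236 on G[2,1]
R8: Y=0.0002165 on G[1,2]
R9: Y=0.004132 on G[0,2]
Imeter: z[1]−=0.00973, z[0]+=0.00973
solve → V1=-0.2907, V2=-0.1895

R_eq = 29.88 Ω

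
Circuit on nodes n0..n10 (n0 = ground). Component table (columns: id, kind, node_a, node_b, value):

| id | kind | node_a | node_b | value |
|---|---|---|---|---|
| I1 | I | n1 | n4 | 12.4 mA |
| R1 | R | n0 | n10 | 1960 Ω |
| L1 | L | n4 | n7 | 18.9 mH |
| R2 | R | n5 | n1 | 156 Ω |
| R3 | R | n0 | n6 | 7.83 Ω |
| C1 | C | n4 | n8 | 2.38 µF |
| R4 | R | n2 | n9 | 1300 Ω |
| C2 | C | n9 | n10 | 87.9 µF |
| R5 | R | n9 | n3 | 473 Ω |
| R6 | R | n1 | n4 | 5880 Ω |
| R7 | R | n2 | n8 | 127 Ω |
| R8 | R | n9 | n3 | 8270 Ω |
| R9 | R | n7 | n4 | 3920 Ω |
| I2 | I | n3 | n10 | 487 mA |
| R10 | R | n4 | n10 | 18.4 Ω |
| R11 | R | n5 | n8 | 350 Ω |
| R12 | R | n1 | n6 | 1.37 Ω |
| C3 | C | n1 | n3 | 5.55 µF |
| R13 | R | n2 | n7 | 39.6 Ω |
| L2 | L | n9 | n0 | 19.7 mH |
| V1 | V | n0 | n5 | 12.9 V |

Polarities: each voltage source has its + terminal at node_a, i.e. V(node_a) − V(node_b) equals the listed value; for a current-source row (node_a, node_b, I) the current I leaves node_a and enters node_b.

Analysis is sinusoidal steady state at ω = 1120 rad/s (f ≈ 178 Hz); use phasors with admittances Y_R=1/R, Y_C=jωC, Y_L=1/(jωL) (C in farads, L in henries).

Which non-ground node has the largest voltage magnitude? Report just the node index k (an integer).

3

Apply KCL at each of the 10 non-ground nodes and solve the resulting linear system.
Node n1: branches {I1, R2, R6, R12, C3} → V_1 = -4.601-1.144j
Node n2: branches {R4, R7, R13} → V_2 = -3.655+4.102j
Node n3: branches {R5, R8, I2, C3} → V_3 = -25.94+68.81j
Node n4: branches {I1, L1, C1, R6, R9, R10} → V_4 = -2.826+4.430j
Node n5: branches {R2, R11, V1} → V_5 = -12.90+0.000j
Node n6: branches {R3, R12} → V_6 = -3.916-0.9737j
Node n7: branches {L1, R9, R13} → V_7 = -2.875+4.013j
Node n8: branches {C1, R7, R11} → V_8 = -6.257+3.862j
Node n9: branches {R4, C2, R5, R8, L2} → V_9 = -2.610+9.473j
Node n10: branches {R1, C2, I2, R10} → V_10 = -2.714+4.574j
Source currents: i(V1)=-0.07217-0.003702j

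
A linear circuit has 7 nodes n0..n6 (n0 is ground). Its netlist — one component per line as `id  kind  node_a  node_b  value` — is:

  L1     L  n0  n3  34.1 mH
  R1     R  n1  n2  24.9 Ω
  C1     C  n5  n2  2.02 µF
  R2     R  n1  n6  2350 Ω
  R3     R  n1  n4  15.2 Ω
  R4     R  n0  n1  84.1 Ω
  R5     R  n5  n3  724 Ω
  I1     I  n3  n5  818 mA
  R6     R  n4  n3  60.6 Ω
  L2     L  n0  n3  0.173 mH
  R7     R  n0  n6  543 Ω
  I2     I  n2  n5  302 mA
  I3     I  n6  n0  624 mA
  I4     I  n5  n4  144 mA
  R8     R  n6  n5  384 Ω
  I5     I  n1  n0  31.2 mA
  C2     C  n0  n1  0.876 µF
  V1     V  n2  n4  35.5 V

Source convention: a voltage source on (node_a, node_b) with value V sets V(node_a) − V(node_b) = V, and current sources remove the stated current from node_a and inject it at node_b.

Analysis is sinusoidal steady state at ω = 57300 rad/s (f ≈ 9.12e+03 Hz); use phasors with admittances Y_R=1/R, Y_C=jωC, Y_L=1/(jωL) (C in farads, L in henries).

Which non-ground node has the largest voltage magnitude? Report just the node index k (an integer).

Element admittances at ω=57300 rad/s:
  Y(L1) = 0.000-0.0005118j S between n0,n3
  Y(R1) = 0.04016+0.000j S between n1,n2
  Y(C1) = 0.000+0.1157j S between n5,n2
  Y(R2) = 0.0004255+0.000j S between n1,n6
  Y(R3) = 0.06579+0.000j S between n1,n4
  Y(R4) = 0.01189+0.000j S between n0,n1
  Y(R5) = 0.001381+0.000j S between n5,n3
  I1: injects 0.818 A into n5 (from n3)
  Y(R6) = 0.01650+0.000j S between n4,n3
  Y(L2) = 0.000-0.1009j S between n0,n3
  Y(R7) = 0.001842+0.000j S between n0,n6
  I2: injects 0.302 A into n5 (from n2)
  I3: injects 0.624 A into n0 (from n6)
  I4: injects 0.144 A into n4 (from n5)
  Y(R8) = 0.002604+0.000j S between n6,n5
  I5: injects 0.0312 A into n0 (from n1)
  Y(C2) = 0.000+0.05019j S between n0,n1
  V1: constraint V(n2)−V(n4) = 35.5
Assemble and solve the 7×7 MNA system:
  V(n1)=2.124-8.168j  V(n2)=29.03-8.080j  V(n3)=-0.04524-8.715j  V(n4)=-6.470-8.080j  V(n5)=29.20-12.98j  V(n6)=-112.3-7.652j
  i(V1)=-0.8154+0.01624j

6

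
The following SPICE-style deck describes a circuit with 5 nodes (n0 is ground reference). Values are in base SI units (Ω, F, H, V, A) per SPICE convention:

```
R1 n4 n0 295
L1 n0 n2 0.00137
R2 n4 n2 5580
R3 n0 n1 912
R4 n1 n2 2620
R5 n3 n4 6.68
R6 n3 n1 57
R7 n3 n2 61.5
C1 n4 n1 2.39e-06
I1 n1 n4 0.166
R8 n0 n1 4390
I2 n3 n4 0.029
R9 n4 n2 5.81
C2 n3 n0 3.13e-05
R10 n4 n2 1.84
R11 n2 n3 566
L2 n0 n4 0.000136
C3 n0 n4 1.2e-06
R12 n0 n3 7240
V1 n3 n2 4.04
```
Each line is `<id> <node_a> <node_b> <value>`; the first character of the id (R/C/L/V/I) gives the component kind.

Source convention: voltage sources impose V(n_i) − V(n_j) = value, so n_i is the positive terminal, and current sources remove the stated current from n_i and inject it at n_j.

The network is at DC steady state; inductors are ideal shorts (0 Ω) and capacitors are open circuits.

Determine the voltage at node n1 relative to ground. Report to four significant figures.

-4.941 V

Element admittances at DC:
  Y(R1) = 0.003390 S between n4,n0
  L1: short n0↔n2 (DC inductor)
  Y(R2) = 0.0001792 S between n4,n2
  Y(R3) = 0.001096 S between n0,n1
  Y(R4) = 0.0003817 S between n1,n2
  Y(R5) = 0.1497 S between n3,n4
  Y(R6) = 0.01754 S between n3,n1
  Y(R7) = 0.01626 S between n3,n2
  Y(C1) = 0.000 S between n4,n1
  I1: injects 0.166 A into n4 (from n1)
  Y(R8) = 0.0002278 S between n0,n1
  I2: injects 0.029 A into n4 (from n3)
  Y(R9) = 0.1721 S between n4,n2
  Y(C2) = 0.000 S between n3,n0
  Y(R10) = 0.5435 S between n4,n2
  Y(R11) = 0.001767 S between n2,n3
  L2: short n0↔n4 (DC inductor)
  Y(C3) = 0.000 S between n0,n4
  Y(R12) = 0.0001381 S between n0,n3
  V1: constraint V(n3)−V(n2) = 4.04
Assemble and solve the 7×7 MNA system:
  V(n1)=-4.941  V(n2)=0.000  V(n3)=4.040  V(n4)=0.000
  i(L1)=0.7938  i(L2)=-0.7998  i(V1)=-0.8647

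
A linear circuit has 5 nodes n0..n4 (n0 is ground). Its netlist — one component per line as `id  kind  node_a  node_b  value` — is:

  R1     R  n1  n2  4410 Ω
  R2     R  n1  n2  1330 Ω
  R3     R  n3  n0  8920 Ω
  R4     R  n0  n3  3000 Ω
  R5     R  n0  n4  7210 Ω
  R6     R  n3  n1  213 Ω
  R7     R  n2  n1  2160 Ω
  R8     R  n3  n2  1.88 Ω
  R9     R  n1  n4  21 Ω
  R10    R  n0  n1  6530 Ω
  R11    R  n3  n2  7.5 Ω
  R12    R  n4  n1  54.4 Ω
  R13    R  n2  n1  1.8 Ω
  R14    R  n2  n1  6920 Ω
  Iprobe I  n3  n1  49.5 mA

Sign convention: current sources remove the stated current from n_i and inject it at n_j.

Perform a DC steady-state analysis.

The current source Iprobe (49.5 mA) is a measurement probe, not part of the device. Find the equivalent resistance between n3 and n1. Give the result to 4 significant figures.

Element admittances at DC:
  Y(R1) = 0.0002268 S between n1,n2
  Y(R2) = 0.0007519 S between n1,n2
  Y(R3) = 0.0001121 S between n3,n0
  Y(R4) = 0.0003333 S between n0,n3
  Y(R5) = 0.0001387 S between n0,n4
  Y(R6) = 0.004695 S between n3,n1
  Y(R7) = 0.0004630 S between n2,n1
  Y(R8) = 0.5319 S between n3,n2
  Y(R9) = 0.04762 S between n1,n4
  Y(R10) = 0.0001531 S between n0,n1
  Y(R11) = 0.1333 S between n3,n2
  Y(R12) = 0.01838 S between n4,n1
  Y(R13) = 0.5556 S between n2,n1
  Y(R14) = 0.0001445 S between n2,n1
  Iprobe: injects 0.0495 A into n1 (from n3)
Assemble and solve the 4×4 MNA system:
  V(n1)=0.09711  V(n2)=0.009671  V(n3)=-0.06356  V(n4)=0.09691

R_eq = 3.246 Ω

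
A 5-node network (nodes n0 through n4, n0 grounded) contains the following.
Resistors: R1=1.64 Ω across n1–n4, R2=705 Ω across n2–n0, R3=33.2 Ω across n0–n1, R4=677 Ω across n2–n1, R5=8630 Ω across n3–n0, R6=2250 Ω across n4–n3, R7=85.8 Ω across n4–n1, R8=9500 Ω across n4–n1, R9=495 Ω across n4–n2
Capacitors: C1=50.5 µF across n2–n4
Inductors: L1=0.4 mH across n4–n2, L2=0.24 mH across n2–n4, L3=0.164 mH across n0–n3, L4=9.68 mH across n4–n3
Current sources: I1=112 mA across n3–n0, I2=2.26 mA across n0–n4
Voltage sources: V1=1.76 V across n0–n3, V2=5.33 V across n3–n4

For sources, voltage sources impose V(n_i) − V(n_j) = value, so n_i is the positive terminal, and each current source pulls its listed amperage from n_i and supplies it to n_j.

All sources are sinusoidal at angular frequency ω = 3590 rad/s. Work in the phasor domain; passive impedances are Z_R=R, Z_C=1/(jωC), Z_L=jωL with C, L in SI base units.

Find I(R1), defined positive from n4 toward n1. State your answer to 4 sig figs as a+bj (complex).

-0.1994-8.674e-06j A

Element admittances at ω=3590 rad/s:
  Y(R1) = 0.6098+0.000j S between n1,n4
  Y(R2) = 0.001418+0.000j S between n2,n0
  Y(R3) = 0.03012+0.000j S between n0,n1
  Y(C1) = 0.000+0.1813j S between n2,n4
  Y(L1) = 0.000-0.6964j S between n4,n2
  I1: injects 0.112 A into n0 (from n3)
  Y(R4) = 0.001477+0.000j S between n2,n1
  Y(R5) = 0.0001159+0.000j S between n3,n0
  I2: injects 0.00226 A into n4 (from n0)
  Y(L2) = 0.000-1.161j S between n2,n4
  Y(R6) = 0.0004444+0.000j S between n4,n3
  Y(R7) = 0.01166+0.000j S between n4,n1
  Y(R8) = 0.0001053+0.000j S between n4,n1
  Y(L3) = 0.000-1.698j S between n0,n3
  Y(L4) = 0.000-0.02878j S between n4,n3
  Y(R9) = 0.002020+0.000j S between n4,n2
  V1: constraint V(n0)−V(n3) = 1.76
  V2: constraint V(n3)−V(n4) = 5.33
Assemble and solve the 6×6 MNA system:
  V(n1)=-6.763+1.422e-05j  V(n2)=-7.090+0.006290j  V(n3)=-1.760+0.000j  V(n4)=-7.090+0.000j
  i(V1)=-0.1042+2.989j  i(V2)=-0.2184+0.1534j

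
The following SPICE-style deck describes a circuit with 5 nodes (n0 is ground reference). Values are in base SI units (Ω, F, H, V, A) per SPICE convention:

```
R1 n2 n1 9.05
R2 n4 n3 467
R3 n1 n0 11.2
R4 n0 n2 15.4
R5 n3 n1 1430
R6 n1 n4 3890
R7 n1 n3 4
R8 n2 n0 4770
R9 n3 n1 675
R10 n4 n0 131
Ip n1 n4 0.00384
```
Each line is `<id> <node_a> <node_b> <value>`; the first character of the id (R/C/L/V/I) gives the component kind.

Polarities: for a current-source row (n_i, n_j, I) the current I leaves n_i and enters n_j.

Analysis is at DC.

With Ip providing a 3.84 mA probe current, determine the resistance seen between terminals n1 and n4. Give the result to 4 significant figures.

Element admittances at DC:
  Y(R1) = 0.1105 S between n2,n1
  Y(R2) = 0.002141 S between n4,n3
  Y(R3) = 0.08929 S between n1,n0
  Y(R4) = 0.06494 S between n0,n2
  Y(R5) = 0.0006993 S between n3,n1
  Y(R6) = 0.0002571 S between n1,n4
  Y(R7) = 0.2500 S between n1,n3
  Y(R8) = 0.0002096 S between n2,n0
  Y(R9) = 0.001481 S between n3,n1
  Y(R10) = 0.007634 S between n4,n0
  Ip: injects 0.00384 A into n4 (from n1)
Assemble and solve the 4×4 MNA system:
  V(n1)=-0.02216  V(n2)=-0.01394  V(n3)=-0.01879  V(n4)=0.3782

R_eq = 104.3 Ω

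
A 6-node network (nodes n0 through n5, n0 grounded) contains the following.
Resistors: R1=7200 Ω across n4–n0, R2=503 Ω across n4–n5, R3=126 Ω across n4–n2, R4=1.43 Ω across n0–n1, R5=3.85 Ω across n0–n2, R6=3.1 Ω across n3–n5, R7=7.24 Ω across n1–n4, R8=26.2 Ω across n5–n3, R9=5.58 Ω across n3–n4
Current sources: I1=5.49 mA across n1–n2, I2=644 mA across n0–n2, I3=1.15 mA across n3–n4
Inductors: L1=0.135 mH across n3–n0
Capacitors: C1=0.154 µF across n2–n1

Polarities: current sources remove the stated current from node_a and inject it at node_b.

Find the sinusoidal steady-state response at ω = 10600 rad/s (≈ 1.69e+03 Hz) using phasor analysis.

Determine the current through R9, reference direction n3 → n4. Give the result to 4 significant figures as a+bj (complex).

-0.01141+0.0007622j A

Apply KCL at each of the 5 non-ground nodes and solve the resulting linear system.
Node n1: branches {I1, R4, C1, R7} → V_1 = 0.004164+0.006474j
Node n2: branches {I1, R3, R5, C1, I2} → V_2 = 2.428-0.01447j
Node n3: branches {L1, R6, R8, R9, I3} → V_3 = 0.001103+0.01486j
Node n4: branches {R1, R2, R3, R7, R9, I3} → V_4 = 0.06474+0.01060j
Node n5: branches {R2, R6, R8} → V_5 = 0.001452+0.01483j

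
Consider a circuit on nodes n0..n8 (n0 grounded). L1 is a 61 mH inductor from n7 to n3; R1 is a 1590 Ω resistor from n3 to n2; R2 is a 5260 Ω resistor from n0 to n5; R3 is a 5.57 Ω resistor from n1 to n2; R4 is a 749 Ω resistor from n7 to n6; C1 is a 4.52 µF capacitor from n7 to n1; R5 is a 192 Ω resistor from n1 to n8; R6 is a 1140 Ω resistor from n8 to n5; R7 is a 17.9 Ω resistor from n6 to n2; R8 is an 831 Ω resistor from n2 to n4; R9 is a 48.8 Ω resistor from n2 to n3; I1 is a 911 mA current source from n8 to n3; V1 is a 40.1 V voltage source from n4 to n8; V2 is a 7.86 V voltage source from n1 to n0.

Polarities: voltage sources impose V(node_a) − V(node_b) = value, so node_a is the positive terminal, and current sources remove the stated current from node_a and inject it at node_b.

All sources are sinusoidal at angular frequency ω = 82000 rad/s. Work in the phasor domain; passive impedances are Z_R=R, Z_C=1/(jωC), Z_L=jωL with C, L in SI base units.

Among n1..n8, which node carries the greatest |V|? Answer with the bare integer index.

8

Apply KCL at each of the 8 non-ground nodes and solve the resulting linear system.
Node n1: branches {R3, C1, R5, V2} → V_1 = 7.860+0.000j
Node n2: branches {R1, R3, R7, R8, R9} → V_2 = 12.17+0.05207j
Node n3: branches {L1, R1, R9, I1} → V_3 = 55.30+0.5013j
Node n4: branches {R8, V1} → V_4 = -97.49+0.009541j
Node n5: branches {R2, R6} → V_5 = -113.1+0.007841j
Node n6: branches {R4, R7} → V_6 = 12.07+0.05050j
Node n7: branches {L1, R4, C1} → V_7 = 7.835-0.01552j
Node n8: branches {R5, R6, I1, V1} → V_8 = -137.6+0.009541j
Source currents: i(V1)=0.1320+5.118e-05j, i(V2)=0.02150-1.491e-06j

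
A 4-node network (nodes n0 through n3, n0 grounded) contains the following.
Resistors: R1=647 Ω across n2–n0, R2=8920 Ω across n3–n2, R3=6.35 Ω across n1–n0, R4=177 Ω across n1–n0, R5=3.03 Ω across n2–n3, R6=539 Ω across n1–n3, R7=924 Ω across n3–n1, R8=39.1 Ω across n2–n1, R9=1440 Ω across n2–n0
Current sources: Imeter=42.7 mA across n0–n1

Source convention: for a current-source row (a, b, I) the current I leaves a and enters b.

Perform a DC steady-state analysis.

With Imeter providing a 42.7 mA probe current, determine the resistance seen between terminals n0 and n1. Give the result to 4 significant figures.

R_eq = 6.053 Ω

Apply KCL at each of the 3 non-ground nodes and solve the resulting linear system.
Node n1: branches {R3, R4, R6, R7, R8, Imeter} → V_1 = 0.2585
Node n2: branches {R1, R2, R5, R8, R9} → V_2 = 0.2396
Node n3: branches {R2, R5, R6, R7} → V_3 = 0.2398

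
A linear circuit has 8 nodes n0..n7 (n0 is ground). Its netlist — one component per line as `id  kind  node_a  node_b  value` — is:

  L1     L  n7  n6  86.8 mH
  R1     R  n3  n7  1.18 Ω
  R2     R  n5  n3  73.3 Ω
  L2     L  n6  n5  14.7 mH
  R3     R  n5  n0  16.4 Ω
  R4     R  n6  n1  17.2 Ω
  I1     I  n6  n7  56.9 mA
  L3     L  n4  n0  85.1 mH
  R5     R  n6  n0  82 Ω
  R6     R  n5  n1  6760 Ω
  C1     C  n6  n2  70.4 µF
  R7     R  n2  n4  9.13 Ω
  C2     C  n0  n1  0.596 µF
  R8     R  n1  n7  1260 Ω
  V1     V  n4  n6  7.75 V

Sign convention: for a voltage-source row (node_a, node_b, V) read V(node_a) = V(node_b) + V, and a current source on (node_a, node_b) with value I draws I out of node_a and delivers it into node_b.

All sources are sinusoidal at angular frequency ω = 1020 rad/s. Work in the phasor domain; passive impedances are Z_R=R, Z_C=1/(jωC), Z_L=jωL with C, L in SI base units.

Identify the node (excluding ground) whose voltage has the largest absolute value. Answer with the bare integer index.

4

Element admittances at ω=1020 rad/s:
  Y(L1) = 0.000-0.01129j S between n7,n6
  Y(R1) = 0.8475+0.000j S between n3,n7
  Y(R2) = 0.01364+0.000j S between n5,n3
  Y(L2) = 0.000-0.06669j S between n6,n5
  Y(R3) = 0.06098+0.000j S between n5,n0
  Y(R4) = 0.05814+0.000j S between n6,n1
  I1: injects 0.0569 A into n7 (from n6)
  Y(L3) = 0.000-0.01152j S between n4,n0
  Y(R5) = 0.01220+0.000j S between n6,n0
  Y(R6) = 0.0001479+0.000j S between n5,n1
  Y(C1) = 0.000+0.07181j S between n6,n2
  Y(R7) = 0.1095+0.000j S between n2,n4
  Y(C2) = 0.000+0.0006079j S between n0,n1
  Y(R8) = 0.0007937+0.000j S between n1,n7
  V1: constraint V(n4)−V(n6) = 7.75
Assemble and solve the 8×8 MNA system:
  V(n1)=-0.6255+0.8241j  V(n2)=4.749-2.770j  V(n3)=1.951+3.241j  V(n4)=7.079+0.7832j  V(n5)=-0.005494+1.187j  V(n6)=-0.6713+0.7832j  V(n7)=1.982+3.275j
  i(V1)=-0.2642-0.3077j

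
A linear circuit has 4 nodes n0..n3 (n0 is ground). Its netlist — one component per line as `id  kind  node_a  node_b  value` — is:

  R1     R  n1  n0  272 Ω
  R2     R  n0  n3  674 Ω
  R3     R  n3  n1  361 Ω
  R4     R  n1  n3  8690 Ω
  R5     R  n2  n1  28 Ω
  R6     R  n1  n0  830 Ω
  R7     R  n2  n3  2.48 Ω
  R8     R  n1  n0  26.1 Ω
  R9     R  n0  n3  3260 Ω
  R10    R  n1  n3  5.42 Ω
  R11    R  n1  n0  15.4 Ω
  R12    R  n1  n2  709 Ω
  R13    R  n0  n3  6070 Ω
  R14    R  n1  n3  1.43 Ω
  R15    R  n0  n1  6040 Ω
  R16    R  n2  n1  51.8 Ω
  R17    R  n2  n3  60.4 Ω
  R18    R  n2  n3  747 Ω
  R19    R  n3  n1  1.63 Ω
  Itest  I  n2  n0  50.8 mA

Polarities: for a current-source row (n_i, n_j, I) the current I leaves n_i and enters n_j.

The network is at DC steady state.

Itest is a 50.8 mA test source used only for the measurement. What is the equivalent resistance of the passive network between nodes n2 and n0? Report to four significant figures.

R_eq = 11.65 Ω

Apply KCL at each of the 3 non-ground nodes and solve the resulting linear system.
Node n1: branches {R1, R3, R4, R5, R6, R8, R10, R11, R12, R14, R15, R16, R19} → V_1 = -0.4603
Node n2: branches {R5, R7, R12, R16, R17, R18, Itest} → V_2 = -0.5916
Node n3: branches {R2, R3, R4, R7, R9, R10, R13, R14, R17, R18, R19} → V_3 = -0.4886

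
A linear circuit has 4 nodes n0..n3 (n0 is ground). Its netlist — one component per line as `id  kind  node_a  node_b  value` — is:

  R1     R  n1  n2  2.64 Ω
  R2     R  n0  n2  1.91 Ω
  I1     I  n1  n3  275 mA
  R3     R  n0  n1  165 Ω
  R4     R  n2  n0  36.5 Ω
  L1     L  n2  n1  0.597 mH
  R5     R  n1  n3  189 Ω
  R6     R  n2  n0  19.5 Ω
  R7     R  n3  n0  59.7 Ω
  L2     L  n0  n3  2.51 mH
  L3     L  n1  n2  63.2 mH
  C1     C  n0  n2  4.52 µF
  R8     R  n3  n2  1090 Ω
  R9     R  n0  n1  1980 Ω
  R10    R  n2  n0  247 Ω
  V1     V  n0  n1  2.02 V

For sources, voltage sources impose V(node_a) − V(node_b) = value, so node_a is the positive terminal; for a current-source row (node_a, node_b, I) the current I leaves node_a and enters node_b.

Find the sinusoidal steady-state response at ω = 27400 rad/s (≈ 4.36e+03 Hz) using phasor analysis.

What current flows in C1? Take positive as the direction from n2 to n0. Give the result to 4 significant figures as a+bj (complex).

-0.02217-0.09377j A

Apply KCL at each of the 3 non-ground nodes and solve the resulting linear system.
Node n1: branches {R1, I1, R3, L1, R5, L3, R9, V1} → V_1 = -2.020+0.000j
Node n2: branches {R1, R2, R4, L1, R6, L3, C1, R8, R10} → V_2 = -0.7571+0.1790j
Node n3: branches {I1, R5, R7, L2, R8} → V_3 = 8.192+5.195j
Source currents: i(V1)=-0.2817-0.01735j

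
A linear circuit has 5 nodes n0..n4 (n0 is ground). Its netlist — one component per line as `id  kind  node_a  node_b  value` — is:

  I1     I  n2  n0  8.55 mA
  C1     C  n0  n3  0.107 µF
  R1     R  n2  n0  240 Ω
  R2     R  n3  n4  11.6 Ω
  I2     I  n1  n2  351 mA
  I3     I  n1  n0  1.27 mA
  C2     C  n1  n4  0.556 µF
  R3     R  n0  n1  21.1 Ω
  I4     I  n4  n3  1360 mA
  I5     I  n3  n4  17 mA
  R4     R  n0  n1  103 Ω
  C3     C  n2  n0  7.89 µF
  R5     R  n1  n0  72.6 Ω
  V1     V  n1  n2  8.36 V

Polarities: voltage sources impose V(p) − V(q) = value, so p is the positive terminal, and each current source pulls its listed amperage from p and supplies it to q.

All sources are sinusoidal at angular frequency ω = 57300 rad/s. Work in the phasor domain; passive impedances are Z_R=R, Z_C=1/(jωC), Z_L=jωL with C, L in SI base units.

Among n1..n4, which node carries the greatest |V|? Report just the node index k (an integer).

3

Element admittances at ω=57300 rad/s:
  I1: injects 0.00855 A into n0 (from n2)
  Y(C1) = 0.000+0.006131j S between n0,n3
  Y(R1) = 0.004167+0.000j S between n2,n0
  Y(R2) = 0.08621+0.000j S between n3,n4
  I2: injects 0.351 A into n2 (from n1)
  I3: injects 0.00127 A into n0 (from n1)
  Y(C2) = 0.000+0.03186j S between n1,n4
  Y(R3) = 0.04739+0.000j S between n0,n1
  I4: injects 1.36 A into n3 (from n4)
  I5: injects 0.017 A into n4 (from n3)
  Y(R4) = 0.009709+0.000j S between n0,n1
  Y(C3) = 0.000+0.4521j S between n2,n0
  Y(R5) = 0.01377+0.000j S between n1,n0
  V1: constraint V(n1)−V(n2) = 8.36
Assemble and solve the 5×5 MNA system:
  V(n1)=7.885+1.255j  V(n2)=-0.4751+1.255j  V(n3)=19.67-0.1206j  V(n4)=4.100+1.278j
  i(V1)=-0.9119-0.2096j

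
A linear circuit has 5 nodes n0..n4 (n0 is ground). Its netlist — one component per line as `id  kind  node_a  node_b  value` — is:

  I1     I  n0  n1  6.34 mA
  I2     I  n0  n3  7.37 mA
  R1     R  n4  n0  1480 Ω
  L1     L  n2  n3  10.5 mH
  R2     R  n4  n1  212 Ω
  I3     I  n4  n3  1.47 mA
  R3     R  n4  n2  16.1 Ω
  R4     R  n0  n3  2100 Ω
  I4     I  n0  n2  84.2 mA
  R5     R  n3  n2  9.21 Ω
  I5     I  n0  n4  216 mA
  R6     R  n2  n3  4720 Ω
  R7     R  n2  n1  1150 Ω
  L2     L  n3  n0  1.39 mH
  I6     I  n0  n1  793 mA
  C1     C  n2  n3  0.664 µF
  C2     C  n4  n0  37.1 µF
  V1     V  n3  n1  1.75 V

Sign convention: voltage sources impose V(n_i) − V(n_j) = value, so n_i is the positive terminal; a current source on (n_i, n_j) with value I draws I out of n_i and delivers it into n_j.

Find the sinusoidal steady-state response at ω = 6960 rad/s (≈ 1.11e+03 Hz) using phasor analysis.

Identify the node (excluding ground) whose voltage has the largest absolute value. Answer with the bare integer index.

3

MNA unknowns: 4 node voltages V₁..V_4 plus 1 source current (V1)
I1: z[0]−=0.00634, z[1]+=0.00634
I2: z[0]−=0.00737, z[3]+=0.00737
R1: Y=0.0006757+0.000j on G[4,0]
L1: Y=0.000-0.01368j on G[2,3]
R2: Y=0.004717+0.000j on G[4,1]
I3: z[4]−=0.00147, z[3]+=0.00147
R3: Y=0.06211+0.000j on G[4,2]
R4: Y=0.0004762+0.000j on G[0,3]
I4: z[0]−=0.0842, z[2]+=0.0842
R5: Y=0.1086+0.000j on G[3,2]
I5: z[0]−=0.216, z[4]+=0.216
R6: Y=0.0002119+0.000j on G[2,3]
R7: Y=0.0008696+0.000j on G[2,1]
L2: Y=0.000-0.1034j on G[3,0]
I6: z[0]−=0.793, z[1]+=0.793
C1: Y=0.000+0.004621j on G[2,3]
C2: Y=0.000+0.2582j on G[4,0]
V1: row V3−V1=1.75, i_V1 at 3,1
solve → V1=2.002+7.337j, V2=3.582+4.191j, V3=3.752+7.337j, V4=1.492-1.339j
aux → i_V1=-0.7983+0.04366j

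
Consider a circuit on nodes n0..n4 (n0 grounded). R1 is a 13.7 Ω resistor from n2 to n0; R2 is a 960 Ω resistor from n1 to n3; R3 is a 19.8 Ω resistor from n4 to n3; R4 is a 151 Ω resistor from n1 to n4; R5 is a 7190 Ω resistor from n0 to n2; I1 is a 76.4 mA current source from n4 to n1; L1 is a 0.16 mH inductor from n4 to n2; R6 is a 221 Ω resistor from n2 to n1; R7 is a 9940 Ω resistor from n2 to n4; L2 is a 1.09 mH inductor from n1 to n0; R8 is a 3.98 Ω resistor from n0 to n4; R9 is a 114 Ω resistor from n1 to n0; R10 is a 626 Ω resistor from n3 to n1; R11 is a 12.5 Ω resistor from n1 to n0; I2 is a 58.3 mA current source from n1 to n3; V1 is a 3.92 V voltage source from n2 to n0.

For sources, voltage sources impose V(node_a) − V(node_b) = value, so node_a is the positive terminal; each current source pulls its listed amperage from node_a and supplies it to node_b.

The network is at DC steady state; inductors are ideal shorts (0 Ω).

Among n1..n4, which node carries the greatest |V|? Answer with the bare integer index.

Apply KCL at each of the 4 non-ground nodes and solve the resulting linear system.
Node n1: branches {R2, R4, I1, R6, L2, R9, R10, R11, I2} → V_1 = 0.000
Node n2: branches {R1, R5, L1, R6, R7, V1} → V_2 = 3.920
Node n3: branches {R2, R3, R10, I2} → V_3 = 4.822
Node n4: branches {R3, R4, I1, L1, R7, R8} → V_4 = 3.920
Source currents: i(L1)=-1.042, i(L2)=0.07452, i(V1)=-1.346

3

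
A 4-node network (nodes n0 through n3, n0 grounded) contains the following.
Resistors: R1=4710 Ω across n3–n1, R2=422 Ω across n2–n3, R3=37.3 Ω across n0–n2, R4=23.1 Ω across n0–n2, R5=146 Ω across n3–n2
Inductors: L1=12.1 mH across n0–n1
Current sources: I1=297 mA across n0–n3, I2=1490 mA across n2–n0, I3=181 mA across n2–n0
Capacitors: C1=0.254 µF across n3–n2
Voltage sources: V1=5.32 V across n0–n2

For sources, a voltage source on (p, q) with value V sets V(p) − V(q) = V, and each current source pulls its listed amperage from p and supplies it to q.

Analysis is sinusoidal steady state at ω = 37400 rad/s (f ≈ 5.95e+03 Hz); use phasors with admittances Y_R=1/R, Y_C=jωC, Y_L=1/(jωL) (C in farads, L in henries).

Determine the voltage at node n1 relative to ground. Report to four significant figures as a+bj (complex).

MNA unknowns: 3 node voltages V₁..V_3 plus 1 source current (V1)
R1: Y=0.0002123+0.000j on G[3,1]
R2: Y=0.002370+0.000j on G[2,3]
L1: Y=0.000-0.002210j on G[0,1]
R3: Y=0.02681+0.000j on G[0,2]
I1: z[0]−=0.297, z[3]+=0.297
I2: z[2]−=1.49, z[0]+=1.49
R4: Y=0.04329+0.000j on G[0,2]
R5: Y=0.006849+0.000j on G[3,2]
C1: Y=0.000+0.009500j on G[3,2]
I3: z[2]−=0.181, z[0]+=0.181
V1: row V0−V2=5.32, i_V1 at 0,2
solve → V1=1.601+0.8453j, V2=-5.320+0.000j, V3=10.40-15.81j
aux → i_V1=1.003-0.003537j

1.601+0.8453j V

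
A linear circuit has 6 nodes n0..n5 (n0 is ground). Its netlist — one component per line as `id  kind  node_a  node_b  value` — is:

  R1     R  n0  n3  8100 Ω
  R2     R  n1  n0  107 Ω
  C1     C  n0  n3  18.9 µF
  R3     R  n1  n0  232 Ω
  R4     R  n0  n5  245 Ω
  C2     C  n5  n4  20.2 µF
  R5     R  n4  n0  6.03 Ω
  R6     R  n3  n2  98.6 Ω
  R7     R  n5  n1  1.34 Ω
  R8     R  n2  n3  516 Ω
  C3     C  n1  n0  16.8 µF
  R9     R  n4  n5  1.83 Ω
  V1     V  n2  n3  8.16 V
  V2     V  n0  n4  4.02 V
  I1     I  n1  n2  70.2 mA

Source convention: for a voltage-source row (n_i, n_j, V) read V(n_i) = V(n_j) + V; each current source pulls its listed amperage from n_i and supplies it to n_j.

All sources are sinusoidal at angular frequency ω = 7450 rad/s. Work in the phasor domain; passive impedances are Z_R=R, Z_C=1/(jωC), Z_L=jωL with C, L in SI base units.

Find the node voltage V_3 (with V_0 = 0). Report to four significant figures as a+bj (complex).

Apply KCL at each of the 5 non-ground nodes and solve the resulting linear system.
Node n1: branches {R2, R3, R7, C3, I1} → V_1 = -3.424+1.184j
Node n2: branches {R6, R8, V1, I1} → V_2 = 8.160-0.4986j
Node n3: branches {R1, C1, R6, R8, V1} → V_3 = 0.0004371-0.4986j
Node n4: branches {C2, R5, R9, V2} → V_4 = -4.020+0.000j
Node n5: branches {R4, C2, R7, R9} → V_5 = -3.591+0.6317j
Source currents: i(V1)=-0.02837+0.000j, i(V2)=-0.8061-0.4098j

0.0004371-0.4986j V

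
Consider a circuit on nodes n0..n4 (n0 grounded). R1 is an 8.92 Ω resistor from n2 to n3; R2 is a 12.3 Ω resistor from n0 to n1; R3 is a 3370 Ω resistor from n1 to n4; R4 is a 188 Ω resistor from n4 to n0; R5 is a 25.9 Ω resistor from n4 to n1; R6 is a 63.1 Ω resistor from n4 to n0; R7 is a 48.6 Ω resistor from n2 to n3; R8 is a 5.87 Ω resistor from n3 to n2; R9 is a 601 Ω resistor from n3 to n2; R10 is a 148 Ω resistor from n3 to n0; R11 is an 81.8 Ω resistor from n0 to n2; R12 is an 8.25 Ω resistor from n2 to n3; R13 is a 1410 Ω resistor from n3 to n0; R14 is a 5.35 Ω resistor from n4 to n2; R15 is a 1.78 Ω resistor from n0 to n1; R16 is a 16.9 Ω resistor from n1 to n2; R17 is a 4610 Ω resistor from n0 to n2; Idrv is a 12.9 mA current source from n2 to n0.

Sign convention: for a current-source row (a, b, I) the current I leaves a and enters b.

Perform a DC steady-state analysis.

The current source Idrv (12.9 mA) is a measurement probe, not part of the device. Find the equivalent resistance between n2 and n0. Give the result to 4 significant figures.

Apply KCL at each of the 4 non-ground nodes and solve the resulting linear system.
Node n1: branches {R2, R3, R5, R15, R16} → V_1 = -0.01367
Node n2: branches {R1, R7, R8, R9, R11, R12, R14, R16, R17, Idrv} → V_2 = -0.1134
Node n3: branches {R1, R7, R8, R9, R10, R12, R13} → V_3 = -0.1115
Node n4: branches {R3, R4, R5, R6, R14} → V_4 = -0.08799

R_eq = 8.793 Ω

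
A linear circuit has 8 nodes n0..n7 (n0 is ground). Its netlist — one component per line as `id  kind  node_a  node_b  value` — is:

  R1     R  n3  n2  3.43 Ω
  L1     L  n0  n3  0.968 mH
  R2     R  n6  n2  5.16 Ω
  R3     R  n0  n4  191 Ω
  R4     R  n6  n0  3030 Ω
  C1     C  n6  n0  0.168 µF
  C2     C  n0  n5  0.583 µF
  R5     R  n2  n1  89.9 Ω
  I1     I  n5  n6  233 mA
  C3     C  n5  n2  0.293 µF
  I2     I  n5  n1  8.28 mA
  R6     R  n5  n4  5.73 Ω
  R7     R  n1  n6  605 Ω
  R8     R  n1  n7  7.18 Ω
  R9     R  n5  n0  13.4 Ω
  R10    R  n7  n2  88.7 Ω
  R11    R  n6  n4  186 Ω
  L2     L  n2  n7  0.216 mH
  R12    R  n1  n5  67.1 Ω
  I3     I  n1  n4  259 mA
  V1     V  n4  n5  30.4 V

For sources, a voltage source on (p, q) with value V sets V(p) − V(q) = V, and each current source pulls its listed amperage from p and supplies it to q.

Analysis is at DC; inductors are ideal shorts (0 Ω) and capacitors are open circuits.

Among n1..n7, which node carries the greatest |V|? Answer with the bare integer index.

Apply KCL at each of the 7 non-ground nodes and solve the resulting linear system.
Node n1: branches {R5, I2, R7, R8, R12, I3} → V_1 = -1.478
Node n2: branches {R1, R2, R5, C3, R10, L2} → V_2 = 0.3138
Node n3: branches {R1, L1} → V_3 = 0.000
Node n4: branches {R3, R6, R11, I3, V1} → V_4 = 27.25
Node n5: branches {C2, I1, C3, I2, R6, R9, R12, V1} → V_5 = -3.148
Node n6: branches {R2, R4, C1, I1, R7, R11} → V_6 = 2.177
Node n7: branches {R8, R10, L2} → V_7 = 0.3138
Source currents: i(L1)=-0.09150, i(L2)=0.2496, i(V1)=-5.324

4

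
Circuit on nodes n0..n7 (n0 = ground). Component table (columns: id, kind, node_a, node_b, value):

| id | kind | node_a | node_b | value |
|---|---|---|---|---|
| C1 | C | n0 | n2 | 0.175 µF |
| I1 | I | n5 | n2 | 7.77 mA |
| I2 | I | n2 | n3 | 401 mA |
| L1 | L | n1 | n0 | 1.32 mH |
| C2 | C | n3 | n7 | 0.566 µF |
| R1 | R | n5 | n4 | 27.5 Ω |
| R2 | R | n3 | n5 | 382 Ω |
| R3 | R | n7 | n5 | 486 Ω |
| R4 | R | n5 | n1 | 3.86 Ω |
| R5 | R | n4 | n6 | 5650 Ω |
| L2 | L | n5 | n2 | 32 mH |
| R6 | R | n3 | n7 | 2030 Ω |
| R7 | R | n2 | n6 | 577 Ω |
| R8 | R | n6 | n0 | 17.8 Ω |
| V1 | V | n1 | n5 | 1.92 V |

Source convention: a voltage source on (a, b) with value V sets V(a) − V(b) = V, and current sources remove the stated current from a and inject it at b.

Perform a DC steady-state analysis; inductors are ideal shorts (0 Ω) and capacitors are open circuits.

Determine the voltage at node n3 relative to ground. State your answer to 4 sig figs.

131.1 V

Apply KCL at each of the 7 non-ground nodes and solve the resulting linear system.
Node n1: branches {L1, R4, V1} → V_1 = 0.000
Node n2: branches {C1, I1, I2, L2, R7} → V_2 = -1.920
Node n3: branches {I2, C2, R2, R6} → V_3 = 131.1
Node n4: branches {R1, R5} → V_4 = -1.911
Node n5: branches {I1, R1, R2, R3, R4, L2, V1} → V_5 = -1.920
Node n6: branches {R5, R7, R8} → V_6 = -0.06311
Node n7: branches {C2, R3, R6} → V_7 = 23.77
Source currents: i(L1)=0.003545, i(L2)=0.3900, i(V1)=-0.5010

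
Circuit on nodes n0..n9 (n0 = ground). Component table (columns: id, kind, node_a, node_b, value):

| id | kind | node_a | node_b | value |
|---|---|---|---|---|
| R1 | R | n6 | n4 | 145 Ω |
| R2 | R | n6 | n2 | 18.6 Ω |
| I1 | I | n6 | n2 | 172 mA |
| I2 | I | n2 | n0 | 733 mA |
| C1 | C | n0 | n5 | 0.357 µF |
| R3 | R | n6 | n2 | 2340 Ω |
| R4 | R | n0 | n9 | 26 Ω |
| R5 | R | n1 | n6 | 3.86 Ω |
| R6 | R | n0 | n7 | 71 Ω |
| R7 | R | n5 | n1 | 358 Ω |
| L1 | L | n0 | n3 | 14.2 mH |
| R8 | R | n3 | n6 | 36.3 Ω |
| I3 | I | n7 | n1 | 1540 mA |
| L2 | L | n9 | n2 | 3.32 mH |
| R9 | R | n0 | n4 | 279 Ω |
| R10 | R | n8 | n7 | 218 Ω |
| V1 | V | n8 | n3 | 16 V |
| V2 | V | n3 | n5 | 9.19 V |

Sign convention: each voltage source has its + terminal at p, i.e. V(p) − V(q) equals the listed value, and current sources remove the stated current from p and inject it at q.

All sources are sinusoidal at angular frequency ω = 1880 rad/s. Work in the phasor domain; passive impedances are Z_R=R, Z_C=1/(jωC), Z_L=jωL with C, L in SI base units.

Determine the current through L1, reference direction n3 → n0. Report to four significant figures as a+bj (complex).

MNA unknowns: 9 node voltages V₁..V_9 plus 2 source currents (V1, V2)
R1: Y=0.006897+0.000j on G[6,4]
R2: Y=0.05376+0.000j on G[6,2]
I1: z[6]−=0.172, z[2]+=0.172
I2: z[2]−=0.733, z[0]+=0.733
C1: Y=0.000+0.0006712j on G[0,5]
R3: Y=0.0004274+0.000j on G[6,2]
R4: Y=0.03846+0.000j on G[0,9]
R5: Y=0.2591+0.000j on G[1,6]
R6: Y=0.01408+0.000j on G[0,7]
R7: Y=0.002793+0.000j on G[5,1]
L1: Y=0.000-0.03746j on G[0,3]
R8: Y=0.02755+0.000j on G[3,6]
I3: z[7]−=1.54, z[1]+=1.54
L2: Y=0.000-0.1602j on G[9,2]
R9: Y=0.003584+0.000j on G[0,4]
R10: Y=0.004587+0.000j on G[8,7]
V1: row V8−V3=16, i_V1 at 8,3
V2: row V3−V5=9.19, i_V2 at 3,5
solve → V1=24.24+2.511j, V2=4.772+1.955j, V3=1.137+3.664j, V4=12.27+1.644j, V5=-8.053+3.664j, V6=18.64+2.498j, V7=-78.27+0.9001j, V8=17.14+3.664j, V9=4.956+0.7654j
aux → i_V1=-0.4376-0.01268j, i_V2=-0.09266-0.002184j

0.1372-0.04260j A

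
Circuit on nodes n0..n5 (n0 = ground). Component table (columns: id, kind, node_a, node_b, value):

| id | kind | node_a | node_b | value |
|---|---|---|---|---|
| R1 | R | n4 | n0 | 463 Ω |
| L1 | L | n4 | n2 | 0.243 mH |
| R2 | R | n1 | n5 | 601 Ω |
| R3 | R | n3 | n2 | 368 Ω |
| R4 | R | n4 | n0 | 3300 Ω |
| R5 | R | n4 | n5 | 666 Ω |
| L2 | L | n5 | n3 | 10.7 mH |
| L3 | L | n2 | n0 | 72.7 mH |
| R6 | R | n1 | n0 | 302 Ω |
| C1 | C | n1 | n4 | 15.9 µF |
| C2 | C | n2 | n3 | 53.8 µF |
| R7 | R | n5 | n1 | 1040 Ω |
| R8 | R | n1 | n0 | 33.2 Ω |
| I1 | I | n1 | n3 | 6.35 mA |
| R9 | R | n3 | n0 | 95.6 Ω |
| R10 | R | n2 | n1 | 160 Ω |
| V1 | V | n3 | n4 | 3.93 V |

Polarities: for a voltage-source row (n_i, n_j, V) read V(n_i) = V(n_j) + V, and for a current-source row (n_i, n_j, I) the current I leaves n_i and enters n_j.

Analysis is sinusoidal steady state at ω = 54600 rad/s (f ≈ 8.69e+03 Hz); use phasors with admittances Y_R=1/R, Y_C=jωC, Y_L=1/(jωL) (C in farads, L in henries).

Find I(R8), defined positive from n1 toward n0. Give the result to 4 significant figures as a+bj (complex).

-0.02675+3.060e-05j A

Element admittances at ω=54600 rad/s:
  Y(R1) = 0.002160+0.000j S between n4,n0
  Y(L1) = 0.000-0.07537j S between n4,n2
  Y(R2) = 0.001664+0.000j S between n1,n5
  Y(R3) = 0.002717+0.000j S between n3,n2
  Y(R4) = 0.0003030+0.000j S between n4,n0
  Y(R5) = 0.001502+0.000j S between n4,n5
  Y(L2) = 0.000-0.001712j S between n5,n3
  Y(L3) = 0.000-0.0002519j S between n2,n0
  Y(R6) = 0.003311+0.000j S between n1,n0
  Y(C1) = 0.000+0.8681j S between n1,n4
  Y(C2) = 0.000+2.937j S between n2,n3
  Y(R7) = 0.0009615+0.000j S between n5,n1
  Y(R8) = 0.03012+0.000j S between n1,n0
  I1: injects 0.00635 A into n3 (from n1)
  Y(R9) = 0.01046+0.000j S between n3,n0
  Y(R10) = 0.006250+0.000j S between n2,n1
  V1: constraint V(n3)−V(n4) = 3.93
Assemble and solve the 6×6 MNA system:
  V(n1)=-0.8882+0.001016j  V(n2)=3.149+0.06768j  V(n3)=3.045+0.05876j  V(n4)=-0.8845+0.05876j  V(n5)=-0.2967-1.364j
  i(V1)=-0.05386+0.3095j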